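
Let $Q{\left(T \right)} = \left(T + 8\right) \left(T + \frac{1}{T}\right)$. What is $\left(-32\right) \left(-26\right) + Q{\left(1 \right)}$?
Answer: $850$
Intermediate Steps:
$Q{\left(T \right)} = \left(8 + T\right) \left(T + \frac{1}{T}\right)$
$\left(-32\right) \left(-26\right) + Q{\left(1 \right)} = \left(-32\right) \left(-26\right) + \left(1 + 1^{2} + 8 \cdot 1 + \frac{8}{1}\right) = 832 + \left(1 + 1 + 8 + 8 \cdot 1\right) = 832 + \left(1 + 1 + 8 + 8\right) = 832 + 18 = 850$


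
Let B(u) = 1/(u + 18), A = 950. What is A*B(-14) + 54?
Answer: 583/2 ≈ 291.50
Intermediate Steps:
B(u) = 1/(18 + u)
A*B(-14) + 54 = 950/(18 - 14) + 54 = 950/4 + 54 = 950*(1/4) + 54 = 475/2 + 54 = 583/2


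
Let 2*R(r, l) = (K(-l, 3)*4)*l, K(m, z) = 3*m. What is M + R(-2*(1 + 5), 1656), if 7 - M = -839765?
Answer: -15614244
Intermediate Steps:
M = 839772 (M = 7 - 1*(-839765) = 7 + 839765 = 839772)
R(r, l) = -6*l**2 (R(r, l) = (((3*(-l))*4)*l)/2 = ((-3*l*4)*l)/2 = ((-12*l)*l)/2 = (-12*l**2)/2 = -6*l**2)
M + R(-2*(1 + 5), 1656) = 839772 - 6*1656**2 = 839772 - 6*2742336 = 839772 - 16454016 = -15614244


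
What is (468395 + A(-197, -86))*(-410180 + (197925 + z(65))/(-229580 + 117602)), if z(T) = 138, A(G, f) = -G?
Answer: -1195725317221832/6221 ≈ -1.9221e+11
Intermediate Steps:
(468395 + A(-197, -86))*(-410180 + (197925 + z(65))/(-229580 + 117602)) = (468395 - 1*(-197))*(-410180 + (197925 + 138)/(-229580 + 117602)) = (468395 + 197)*(-410180 + 198063/(-111978)) = 468592*(-410180 + 198063*(-1/111978)) = 468592*(-410180 - 22007/12442) = 468592*(-5103481567/12442) = -1195725317221832/6221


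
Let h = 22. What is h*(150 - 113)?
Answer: 814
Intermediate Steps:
h*(150 - 113) = 22*(150 - 113) = 22*37 = 814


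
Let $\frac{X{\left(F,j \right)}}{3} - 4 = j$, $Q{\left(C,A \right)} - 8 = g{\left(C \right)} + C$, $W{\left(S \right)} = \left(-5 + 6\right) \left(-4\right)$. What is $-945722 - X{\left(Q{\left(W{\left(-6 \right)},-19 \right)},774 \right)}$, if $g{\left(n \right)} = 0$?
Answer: $-948056$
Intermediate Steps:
$W{\left(S \right)} = -4$ ($W{\left(S \right)} = 1 \left(-4\right) = -4$)
$Q{\left(C,A \right)} = 8 + C$ ($Q{\left(C,A \right)} = 8 + \left(0 + C\right) = 8 + C$)
$X{\left(F,j \right)} = 12 + 3 j$
$-945722 - X{\left(Q{\left(W{\left(-6 \right)},-19 \right)},774 \right)} = -945722 - \left(12 + 3 \cdot 774\right) = -945722 - \left(12 + 2322\right) = -945722 - 2334 = -948056$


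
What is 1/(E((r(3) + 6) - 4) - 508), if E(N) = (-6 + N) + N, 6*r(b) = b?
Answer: -1/509 ≈ -0.0019646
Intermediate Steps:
r(b) = b/6
E(N) = -6 + 2*N
1/(E((r(3) + 6) - 4) - 508) = 1/((-6 + 2*(((1/6)*3 + 6) - 4)) - 508) = 1/((-6 + 2*((1/2 + 6) - 4)) - 508) = 1/((-6 + 2*(13/2 - 4)) - 508) = 1/((-6 + 2*(5/2)) - 508) = 1/((-6 + 5) - 508) = 1/(-1 - 508) = 1/(-509) = -1/509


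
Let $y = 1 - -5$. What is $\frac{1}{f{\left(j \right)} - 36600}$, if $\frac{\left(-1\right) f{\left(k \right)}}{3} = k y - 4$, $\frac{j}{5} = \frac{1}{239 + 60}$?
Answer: $- \frac{299}{10939902} \approx -2.7331 \cdot 10^{-5}$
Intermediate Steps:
$j = \frac{5}{299}$ ($j = \frac{5}{239 + 60} = \frac{5}{299} \approx 0.016722$)
$y = 6$ ($y = 1 + 5 = 6$)
$f{\left(k \right)} = 12 - 18 k$ ($f{\left(k \right)} = - 3 \left(k 6 - 4\right) = - 3 \left(6 k - 4\right) = - 3 \left(-4 + 6 k\right) = 12 - 18 k$)
$\frac{1}{f{\left(j \right)} - 36600} = \frac{1}{\left(12 - \frac{90}{299}\right) - 36600} = \frac{1}{\frac{3498}{299} - 36600} = \frac{1}{- \frac{10939902}{299}} = - \frac{299}{10939902}$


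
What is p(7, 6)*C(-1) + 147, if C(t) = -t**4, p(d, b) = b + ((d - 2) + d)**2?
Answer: -3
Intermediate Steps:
p(d, b) = b + (-2 + 2*d)**2 (p(d, b) = b + ((-2 + d) + d)**2 = b + (-2 + 2*d)**2)
p(7, 6)*C(-1) + 147 = (6 + 4*(-1 + 7)**2)*(-1*(-1)**4) + 147 = (6 + 4*6**2)*(-1*1) + 147 = (6 + 4*36)*(-1) + 147 = (6 + 144)*(-1) + 147 = 150*(-1) + 147 = -150 + 147 = -3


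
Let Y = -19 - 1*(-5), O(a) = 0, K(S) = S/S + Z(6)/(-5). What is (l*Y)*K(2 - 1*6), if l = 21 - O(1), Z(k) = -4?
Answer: -2646/5 ≈ -529.20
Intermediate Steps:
K(S) = 9/5 (K(S) = S/S - 4/(-5) = 1 - 4*(-1/5) = 1 + 4/5 = 9/5)
l = 21 (l = 21 - 1*0 = 21 + 0 = 21)
Y = -14 (Y = -19 + 5 = -14)
(l*Y)*K(2 - 1*6) = (21*(-14))*(9/5) = -294*9/5 = -2646/5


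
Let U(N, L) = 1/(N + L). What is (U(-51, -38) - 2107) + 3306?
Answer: 106710/89 ≈ 1199.0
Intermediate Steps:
U(N, L) = 1/(L + N)
(U(-51, -38) - 2107) + 3306 = (1/(-38 - 51) - 2107) + 3306 = (1/(-89) - 2107) + 3306 = (-1/89 - 2107) + 3306 = -187524/89 + 3306 = 106710/89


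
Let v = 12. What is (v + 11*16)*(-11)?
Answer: -2068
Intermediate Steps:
(v + 11*16)*(-11) = (12 + 11*16)*(-11) = (12 + 176)*(-11) = 188*(-11) = -2068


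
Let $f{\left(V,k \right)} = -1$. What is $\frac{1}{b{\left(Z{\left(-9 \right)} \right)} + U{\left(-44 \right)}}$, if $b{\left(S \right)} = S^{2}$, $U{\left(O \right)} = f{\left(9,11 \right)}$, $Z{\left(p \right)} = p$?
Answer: $\frac{1}{80} \approx 0.0125$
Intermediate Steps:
$U{\left(O \right)} = -1$
$\frac{1}{b{\left(Z{\left(-9 \right)} \right)} + U{\left(-44 \right)}} = \frac{1}{\left(-9\right)^{2} - 1} = \frac{1}{81 - 1} = \frac{1}{80}$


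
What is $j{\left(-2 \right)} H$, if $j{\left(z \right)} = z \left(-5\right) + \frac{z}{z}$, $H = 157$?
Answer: $1727$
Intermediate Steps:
$j{\left(z \right)} = 1 - 5 z$ ($j{\left(z \right)} = - 5 z + 1 = 1 - 5 z$)
$j{\left(-2 \right)} H = \left(1 - -10\right) 157 = \left(1 + 10\right) 157 = 11 \cdot 157 = 1727$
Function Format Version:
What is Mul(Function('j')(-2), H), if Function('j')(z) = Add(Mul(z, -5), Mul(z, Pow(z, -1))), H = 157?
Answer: 1727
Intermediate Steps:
Function('j')(z) = Add(1, Mul(-5, z)) (Function('j')(z) = Add(Mul(-5, z), 1) = Add(1, Mul(-5, z)))
Mul(Function('j')(-2), H) = Mul(Add(1, Mul(-5, -2)), 157) = Mul(Add(1, 10), 157) = Mul(11, 157) = 1727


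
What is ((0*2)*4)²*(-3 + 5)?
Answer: 0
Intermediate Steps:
((0*2)*4)²*(-3 + 5) = (0*4)²*2 = 0²*2 = 0*2 = 0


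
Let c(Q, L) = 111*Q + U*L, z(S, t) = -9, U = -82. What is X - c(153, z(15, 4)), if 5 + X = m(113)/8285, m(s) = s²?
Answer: -146847141/8285 ≈ -17724.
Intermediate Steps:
c(Q, L) = -82*L + 111*Q (c(Q, L) = 111*Q - 82*L = -82*L + 111*Q)
X = -28656/8285 (X = -5 + 113²/8285 = -5 + 12769*(1/8285) = -5 + 12769/8285 = -28656/8285 ≈ -3.4588)
X - c(153, z(15, 4)) = -28656/8285 - (-82*(-9) + 111*153) = -28656/8285 - (738 + 16983) = -28656/8285 - 1*17721 = -28656/8285 - 17721 = -146847141/8285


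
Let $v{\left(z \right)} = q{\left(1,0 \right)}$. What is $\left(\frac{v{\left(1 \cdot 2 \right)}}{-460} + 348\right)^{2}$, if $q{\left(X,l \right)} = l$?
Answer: $121104$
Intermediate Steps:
$v{\left(z \right)} = 0$
$\left(\frac{v{\left(1 \cdot 2 \right)}}{-460} + 348\right)^{2} = \left(\frac{0}{-460} + 348\right)^{2} = \left(0 \left(- \frac{1}{460}\right) + 348\right)^{2} = \left(0 + 348\right)^{2} = 348^{2} = 121104$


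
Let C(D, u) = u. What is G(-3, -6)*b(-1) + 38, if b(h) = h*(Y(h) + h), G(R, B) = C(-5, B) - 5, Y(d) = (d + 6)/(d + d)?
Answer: -1/2 ≈ -0.50000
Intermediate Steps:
Y(d) = (6 + d)/(2*d) (Y(d) = (6 + d)/((2*d)) = (6 + d)*(1/(2*d)) = (6 + d)/(2*d))
G(R, B) = -5 + B (G(R, B) = B - 5 = -5 + B)
b(h) = h*(h + (6 + h)/(2*h)) (b(h) = h*((6 + h)/(2*h) + h) = h*(h + (6 + h)/(2*h)))
G(-3, -6)*b(-1) + 38 = (-5 - 6)*(3 + (-1)**2 + (1/2)*(-1)) + 38 = -11*(3 + 1 - 1/2) + 38 = -11*7/2 + 38 = -77/2 + 38 = -1/2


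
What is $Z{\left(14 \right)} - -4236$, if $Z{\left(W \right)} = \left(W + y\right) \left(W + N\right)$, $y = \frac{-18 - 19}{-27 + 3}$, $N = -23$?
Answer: $\frac{32769}{8} \approx 4096.1$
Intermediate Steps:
$y = \frac{37}{24}$ ($y = - \frac{37}{-24} = \left(-37\right) \left(- \frac{1}{24}\right) = \frac{37}{24} \approx 1.5417$)
$Z{\left(W \right)} = \left(-23 + W\right) \left(\frac{37}{24} + W\right)$ ($Z{\left(W \right)} = \left(W + \frac{37}{24}\right) \left(W - 23\right) = \left(\frac{37}{24} + W\right) \left(-23 + W\right) = \left(-23 + W\right) \left(\frac{37}{24} + W\right)$)
$Z{\left(14 \right)} - -4236 = \left(- \frac{851}{24} + 14^{2} - \frac{3605}{12}\right) - -4236 = \left(- \frac{851}{24} + 196 - \frac{3605}{12}\right) + 4236 = - \frac{1119}{8} + 4236 = \frac{32769}{8}$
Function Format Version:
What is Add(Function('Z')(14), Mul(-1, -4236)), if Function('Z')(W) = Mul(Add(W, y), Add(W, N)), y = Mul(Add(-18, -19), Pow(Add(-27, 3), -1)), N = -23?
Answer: Rational(32769, 8) ≈ 4096.1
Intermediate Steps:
y = Rational(37, 24) (y = Mul(-37, Pow(-24, -1)) = Mul(-37, Rational(-1, 24)) = Rational(37, 24) ≈ 1.5417)
Function('Z')(W) = Mul(Add(-23, W), Add(Rational(37, 24), W)) (Function('Z')(W) = Mul(Add(W, Rational(37, 24)), Add(W, -23)) = Mul(Add(Rational(37, 24), W), Add(-23, W)) = Mul(Add(-23, W), Add(Rational(37, 24), W)))
Add(Function('Z')(14), Mul(-1, -4236)) = Add(Add(Rational(-851, 24), Pow(14, 2), Mul(Rational(-515, 24), 14)), Mul(-1, -4236)) = Add(Add(Rational(-851, 24), 196, Rational(-3605, 12)), 4236) = Add(Rational(-1119, 8), 4236) = Rational(32769, 8)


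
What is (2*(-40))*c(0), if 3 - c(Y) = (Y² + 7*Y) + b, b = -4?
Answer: -560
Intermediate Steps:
c(Y) = 7 - Y² - 7*Y (c(Y) = 3 - ((Y² + 7*Y) - 4) = 3 - (-4 + Y² + 7*Y) = 3 + (4 - Y² - 7*Y) = 7 - Y² - 7*Y)
(2*(-40))*c(0) = (2*(-40))*(7 - 1*0² - 7*0) = -80*(7 - 1*0 + 0) = -80*(7 + 0 + 0) = -80*7 = -560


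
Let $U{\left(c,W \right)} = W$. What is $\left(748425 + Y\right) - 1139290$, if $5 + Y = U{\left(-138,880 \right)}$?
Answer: $-389990$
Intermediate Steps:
$Y = 875$ ($Y = -5 + 880 = 875$)
$\left(748425 + Y\right) - 1139290 = \left(748425 + 875\right) - 1139290 = 749300 - 1139290 = -389990$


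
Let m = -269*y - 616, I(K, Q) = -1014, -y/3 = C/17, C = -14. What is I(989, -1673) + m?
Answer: -39008/17 ≈ -2294.6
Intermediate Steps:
y = 42/17 (y = -(-42)/17 = -3*(-14/17) = 42/17 ≈ 2.4706)
m = -21770/17 (m = -269*42/17 - 616 = -11298/17 - 616 = -21770/17 ≈ -1280.6)
I(989, -1673) + m = -1014 - 21770/17 = -39008/17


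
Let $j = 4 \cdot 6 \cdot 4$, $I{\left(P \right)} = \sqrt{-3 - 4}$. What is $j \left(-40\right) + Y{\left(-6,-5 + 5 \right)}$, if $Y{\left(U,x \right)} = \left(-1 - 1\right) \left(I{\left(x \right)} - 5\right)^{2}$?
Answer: $-3876 + 20 i \sqrt{7} \approx -3876.0 + 52.915 i$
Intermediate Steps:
$I{\left(P \right)} = i \sqrt{7}$ ($I{\left(P \right)} = \sqrt{-7} = i \sqrt{7}$)
$j = 96$ ($j = 24 \cdot 4 = 96$)
$Y{\left(U,x \right)} = - 2 \left(-5 + i \sqrt{7}\right)^{2}$ ($Y{\left(U,x \right)} = \left(-1 - 1\right) \left(i \sqrt{7} - 5\right)^{2} = - 2 \left(-5 + i \sqrt{7}\right)^{2}$)
$j \left(-40\right) + Y{\left(-6,-5 + 5 \right)} = 96 \left(-40\right) - \left(36 - 20 i \sqrt{7}\right) = -3840 - \left(36 - 20 i \sqrt{7}\right) = -3876 + 20 i \sqrt{7}$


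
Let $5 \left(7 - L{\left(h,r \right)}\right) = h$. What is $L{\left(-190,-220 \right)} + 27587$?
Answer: $27632$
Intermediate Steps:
$L{\left(h,r \right)} = 7 - \frac{h}{5}$
$L{\left(-190,-220 \right)} + 27587 = \left(7 - -38\right) + 27587 = \left(7 + 38\right) + 27587 = 45 + 27587 = 27632$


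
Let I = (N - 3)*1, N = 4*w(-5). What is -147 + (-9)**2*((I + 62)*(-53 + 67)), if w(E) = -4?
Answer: 48615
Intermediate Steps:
N = -16 (N = 4*(-4) = -16)
I = -19 (I = (-16 - 3)*1 = -19*1 = -19)
-147 + (-9)**2*((I + 62)*(-53 + 67)) = -147 + (-9)**2*((-19 + 62)*(-53 + 67)) = -147 + 81*(43*14) = -147 + 81*602 = -147 + 48762 = 48615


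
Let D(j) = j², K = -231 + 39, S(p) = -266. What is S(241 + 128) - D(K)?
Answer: -37130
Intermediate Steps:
K = -192
S(241 + 128) - D(K) = -266 - 1*(-192)² = -266 - 1*36864 = -266 - 36864 = -37130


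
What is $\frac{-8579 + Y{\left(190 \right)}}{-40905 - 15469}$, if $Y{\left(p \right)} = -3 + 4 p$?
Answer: $\frac{3911}{28187} \approx 0.13875$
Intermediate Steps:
$\frac{-8579 + Y{\left(190 \right)}}{-40905 - 15469} = \frac{-8579 + \left(-3 + 4 \cdot 190\right)}{-40905 - 15469} = \frac{-8579 + \left(-3 + 760\right)}{-56374} = \left(-8579 + 757\right) \left(- \frac{1}{56374}\right) = \left(-7822\right) \left(- \frac{1}{56374}\right) = \frac{3911}{28187}$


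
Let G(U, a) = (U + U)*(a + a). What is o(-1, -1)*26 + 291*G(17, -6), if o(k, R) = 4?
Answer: -118624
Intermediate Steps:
G(U, a) = 4*U*a (G(U, a) = (2*U)*(2*a) = 4*U*a)
o(-1, -1)*26 + 291*G(17, -6) = 4*26 + 291*(4*17*(-6)) = 104 + 291*(-408) = 104 - 118728 = -118624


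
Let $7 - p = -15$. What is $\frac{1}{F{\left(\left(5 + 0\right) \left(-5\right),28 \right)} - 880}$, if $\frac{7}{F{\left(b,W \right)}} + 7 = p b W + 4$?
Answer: $- \frac{15403}{13554647} \approx -0.0011364$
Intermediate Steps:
$p = 22$ ($p = 7 - -15 = 7 + 15 = 22$)
$F{\left(b,W \right)} = \frac{7}{-3 + 22 W b}$ ($F{\left(b,W \right)} = \frac{7}{-7 + \left(22 b W + 4\right)} = \frac{7}{-7 + \left(22 W b + 4\right)} = \frac{7}{-7 + \left(4 + 22 W b\right)} = \frac{7}{-3 + 22 W b}$)
$\frac{1}{F{\left(\left(5 + 0\right) \left(-5\right),28 \right)} - 880} = \frac{1}{\frac{7}{-3 + 22 \cdot 28 \left(5 + 0\right) \left(-5\right)} - 880} = \frac{1}{\frac{7}{-3 + 22 \cdot 28 \cdot 5 \left(-5\right)} - 880} = \frac{1}{\frac{7}{-3 + 22 \cdot 28 \left(-25\right)} - 880} = \frac{1}{\frac{7}{-3 - 15400} - 880} = \frac{1}{\frac{7}{-15403} - 880} = \frac{1}{7 \left(- \frac{1}{15403}\right) - 880} = \frac{1}{- \frac{7}{15403} - 880} = \frac{1}{- \frac{13554647}{15403}} = - \frac{15403}{13554647}$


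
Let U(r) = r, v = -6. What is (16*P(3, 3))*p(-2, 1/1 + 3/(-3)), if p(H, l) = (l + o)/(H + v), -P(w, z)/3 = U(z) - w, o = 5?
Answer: 0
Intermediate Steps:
P(w, z) = -3*z + 3*w (P(w, z) = -3*(z - w) = -3*z + 3*w)
p(H, l) = (5 + l)/(-6 + H) (p(H, l) = (l + 5)/(H - 6) = (5 + l)/(-6 + H))
(16*P(3, 3))*p(-2, 1/1 + 3/(-3)) = (16*(-3*3 + 3*3))*((5 + (1/1 + 3/(-3)))/(-6 - 2)) = (16*(-9 + 9))*((5 + (1*1 + 3*(-⅓)))/(-8)) = (16*0)*(-(5 + (1 - 1))/8) = 0*(-(5 + 0)/8) = 0*(-⅛*5) = 0*(-5/8) = 0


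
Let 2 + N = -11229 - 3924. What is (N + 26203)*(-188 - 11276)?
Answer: -126654272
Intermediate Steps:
N = -15155 (N = -2 + (-11229 - 3924) = -2 - 15153 = -15155)
(N + 26203)*(-188 - 11276) = (-15155 + 26203)*(-188 - 11276) = 11048*(-11464) = -126654272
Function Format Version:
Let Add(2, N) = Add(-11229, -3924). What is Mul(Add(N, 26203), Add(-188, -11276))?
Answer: -126654272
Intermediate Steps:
N = -15155 (N = Add(-2, Add(-11229, -3924)) = Add(-2, -15153) = -15155)
Mul(Add(N, 26203), Add(-188, -11276)) = Mul(Add(-15155, 26203), Add(-188, -11276)) = Mul(11048, -11464) = -126654272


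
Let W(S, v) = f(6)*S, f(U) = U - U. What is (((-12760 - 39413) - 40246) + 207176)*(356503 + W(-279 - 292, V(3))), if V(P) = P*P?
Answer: 40911214771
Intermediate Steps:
V(P) = P²
f(U) = 0
W(S, v) = 0 (W(S, v) = 0*S = 0)
(((-12760 - 39413) - 40246) + 207176)*(356503 + W(-279 - 292, V(3))) = (((-12760 - 39413) - 40246) + 207176)*(356503 + 0) = ((-52173 - 40246) + 207176)*356503 = (-92419 + 207176)*356503 = 114757*356503 = 40911214771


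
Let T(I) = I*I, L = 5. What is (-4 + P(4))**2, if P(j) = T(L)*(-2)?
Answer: 2916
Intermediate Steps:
T(I) = I**2
P(j) = -50 (P(j) = 5**2*(-2) = 25*(-2) = -50)
(-4 + P(4))**2 = (-4 - 50)**2 = (-54)**2 = 2916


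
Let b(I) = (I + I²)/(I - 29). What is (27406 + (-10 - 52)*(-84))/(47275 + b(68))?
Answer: 423982/616139 ≈ 0.68813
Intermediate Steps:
b(I) = (I + I²)/(-29 + I)
(27406 + (-10 - 52)*(-84))/(47275 + b(68)) = (27406 + (-10 - 52)*(-84))/(47275 + 68*(1 + 68)/(-29 + 68)) = (27406 - 62*(-84))/(47275 + 68*69/39) = (27406 + 5208)/(47275 + 68*(1/39)*69) = 32614/(47275 + 1564/13) = 32614/(616139/13) = 32614*(13/616139) = 423982/616139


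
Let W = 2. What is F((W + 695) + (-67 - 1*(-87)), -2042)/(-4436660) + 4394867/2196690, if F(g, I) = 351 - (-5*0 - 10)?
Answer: 1949773761913/974596665540 ≈ 2.0006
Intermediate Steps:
F(g, I) = 361 (F(g, I) = 351 - (0 - 10) = 351 - 1*(-10) = 351 + 10 = 361)
F((W + 695) + (-67 - 1*(-87)), -2042)/(-4436660) + 4394867/2196690 = 361/(-4436660) + 4394867/2196690 = 361*(-1/4436660) + 4394867*(1/2196690) = -361/4436660 + 4394867/2196690 = 1949773761913/974596665540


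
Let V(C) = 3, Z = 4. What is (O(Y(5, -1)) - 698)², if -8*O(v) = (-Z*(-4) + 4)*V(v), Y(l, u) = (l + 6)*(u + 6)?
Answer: 1990921/4 ≈ 4.9773e+5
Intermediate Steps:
Y(l, u) = (6 + l)*(6 + u)
O(v) = -15/2 (O(v) = -(-1*4*(-4) + 4)*3/8 = -(-4*(-4) + 4)*3/8 = -(16 + 4)*3/8 = -5*3/2 = -⅛*60 = -15/2)
(O(Y(5, -1)) - 698)² = (-15/2 - 698)² = (-1411/2)² = 1990921/4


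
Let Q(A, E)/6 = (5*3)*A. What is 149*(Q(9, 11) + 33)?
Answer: 125607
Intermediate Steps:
Q(A, E) = 90*A (Q(A, E) = 6*((5*3)*A) = 6*(15*A) = 90*A)
149*(Q(9, 11) + 33) = 149*(90*9 + 33) = 149*(810 + 33) = 149*843 = 125607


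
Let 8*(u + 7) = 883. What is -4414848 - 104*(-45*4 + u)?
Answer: -4406879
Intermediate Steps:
u = 827/8 (u = -7 + (⅛)*883 = -7 + 883/8 = 827/8 ≈ 103.38)
-4414848 - 104*(-45*4 + u) = -4414848 - 104*(-45*4 + 827/8) = -4414848 - 104*(-180 + 827/8) = -4414848 - 104*(-613/8) = -4414848 + 7969 = -4406879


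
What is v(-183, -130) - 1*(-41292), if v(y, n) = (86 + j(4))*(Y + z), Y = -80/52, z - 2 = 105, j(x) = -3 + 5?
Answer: 657444/13 ≈ 50573.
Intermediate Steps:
j(x) = 2
z = 107 (z = 2 + 105 = 107)
Y = -20/13 (Y = -80*1/52 = -20/13 ≈ -1.5385)
v(y, n) = 120648/13 (v(y, n) = (86 + 2)*(-20/13 + 107) = 88*(1371/13) = 120648/13)
v(-183, -130) - 1*(-41292) = 120648/13 - 1*(-41292) = 120648/13 + 41292 = 657444/13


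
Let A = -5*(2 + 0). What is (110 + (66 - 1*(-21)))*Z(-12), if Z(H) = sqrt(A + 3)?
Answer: 197*I*sqrt(7) ≈ 521.21*I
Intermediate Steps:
A = -10 (A = -5*2 = -10)
Z(H) = I*sqrt(7) (Z(H) = sqrt(-10 + 3) = sqrt(-7) = I*sqrt(7))
(110 + (66 - 1*(-21)))*Z(-12) = (110 + (66 - 1*(-21)))*(I*sqrt(7)) = (110 + (66 + 21))*(I*sqrt(7)) = (110 + 87)*(I*sqrt(7)) = 197*(I*sqrt(7)) = 197*I*sqrt(7)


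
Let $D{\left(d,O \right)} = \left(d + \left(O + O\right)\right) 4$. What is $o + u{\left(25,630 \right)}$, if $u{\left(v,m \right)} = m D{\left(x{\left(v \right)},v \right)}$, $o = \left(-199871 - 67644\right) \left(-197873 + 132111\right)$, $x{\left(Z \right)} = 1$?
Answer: $17592449950$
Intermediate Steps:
$o = 17592321430$ ($o = \left(-199871 - 67644\right) \left(-65762\right) = \left(-267515\right) \left(-65762\right) = 17592321430$)
$D{\left(d,O \right)} = 4 d + 8 O$ ($D{\left(d,O \right)} = \left(d + 2 O\right) 4 = 4 d + 8 O$)
$u{\left(v,m \right)} = m \left(4 + 8 v\right)$ ($u{\left(v,m \right)} = m \left(4 \cdot 1 + 8 v\right) = m \left(4 + 8 v\right)$)
$o + u{\left(25,630 \right)} = 17592321430 + 4 \cdot 630 \left(1 + 2 \cdot 25\right) = 17592321430 + 4 \cdot 630 \left(1 + 50\right) = 17592321430 + 4 \cdot 630 \cdot 51 = 17592321430 + 128520 = 17592449950$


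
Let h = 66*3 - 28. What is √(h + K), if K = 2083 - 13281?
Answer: 2*I*√2757 ≈ 105.01*I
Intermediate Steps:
K = -11198
h = 170 (h = 198 - 28 = 170)
√(h + K) = √(170 - 11198) = √(-11028) = 2*I*√2757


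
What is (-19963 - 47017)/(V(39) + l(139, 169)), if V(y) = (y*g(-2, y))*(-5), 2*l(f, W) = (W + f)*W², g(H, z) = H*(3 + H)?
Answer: -985/64688 ≈ -0.015227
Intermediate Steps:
l(f, W) = W²*(W + f)/2 (l(f, W) = ((W + f)*W²)/2 = (W²*(W + f))/2 = W²*(W + f)/2)
V(y) = 10*y (V(y) = (y*(-2*(3 - 2)))*(-5) = (y*(-2*1))*(-5) = (y*(-2))*(-5) = -2*y*(-5) = 10*y)
(-19963 - 47017)/(V(39) + l(139, 169)) = (-19963 - 47017)/(10*39 + (½)*169²*(169 + 139)) = -66980/(390 + (½)*28561*308) = -66980/(390 + 4398394) = -66980/4398784 = -66980*1/4398784 = -985/64688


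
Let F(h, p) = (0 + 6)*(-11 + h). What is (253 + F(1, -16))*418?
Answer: 80674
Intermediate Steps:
F(h, p) = -66 + 6*h (F(h, p) = 6*(-11 + h) = -66 + 6*h)
(253 + F(1, -16))*418 = (253 + (-66 + 6*1))*418 = (253 + (-66 + 6))*418 = (253 - 60)*418 = 193*418 = 80674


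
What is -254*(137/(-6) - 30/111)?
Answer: 651383/111 ≈ 5868.3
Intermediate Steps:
-254*(137/(-6) - 30/111) = -254*(137*(-⅙) - 30*1/111) = -254*(-137/6 - 10/37) = -254*(-5129/222) = 651383/111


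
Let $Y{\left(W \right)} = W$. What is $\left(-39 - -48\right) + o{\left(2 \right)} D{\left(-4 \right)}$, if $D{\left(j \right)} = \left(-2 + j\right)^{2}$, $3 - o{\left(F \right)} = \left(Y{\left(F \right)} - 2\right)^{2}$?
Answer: $117$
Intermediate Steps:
$o{\left(F \right)} = 3 - \left(-2 + F\right)^{2}$ ($o{\left(F \right)} = 3 - \left(F - 2\right)^{2} = 3 - \left(-2 + F\right)^{2}$)
$\left(-39 - -48\right) + o{\left(2 \right)} D{\left(-4 \right)} = \left(-39 - -48\right) + \left(3 - \left(-2 + 2\right)^{2}\right) \left(-2 - 4\right)^{2} = \left(-39 + 48\right) + \left(3 - 0^{2}\right) \left(-6\right)^{2} = 9 + \left(3 - 0\right) 36 = 9 + \left(3 + 0\right) 36 = 9 + 3 \cdot 36 = 9 + 108 = 117$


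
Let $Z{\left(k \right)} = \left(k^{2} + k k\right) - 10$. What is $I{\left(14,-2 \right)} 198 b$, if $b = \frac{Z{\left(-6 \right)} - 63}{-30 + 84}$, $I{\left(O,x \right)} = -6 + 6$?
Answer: $0$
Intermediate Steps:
$I{\left(O,x \right)} = 0$
$Z{\left(k \right)} = -10 + 2 k^{2}$ ($Z{\left(k \right)} = \left(k^{2} + k^{2}\right) - 10 = 2 k^{2} - 10 = -10 + 2 k^{2}$)
$b = - \frac{1}{54}$ ($b = \frac{\left(-10 + 2 \left(-6\right)^{2}\right) - 63}{-30 + 84} = \frac{\left(-10 + 2 \cdot 36\right) - 63}{54} = \left(\left(-10 + 72\right) - 63\right) \frac{1}{54} = \left(62 - 63\right) \frac{1}{54} = \left(-1\right) \frac{1}{54} = - \frac{1}{54} \approx -0.018519$)
$I{\left(14,-2 \right)} 198 b = 0 \cdot 198 \left(- \frac{1}{54}\right) = 0 \left(- \frac{1}{54}\right) = 0$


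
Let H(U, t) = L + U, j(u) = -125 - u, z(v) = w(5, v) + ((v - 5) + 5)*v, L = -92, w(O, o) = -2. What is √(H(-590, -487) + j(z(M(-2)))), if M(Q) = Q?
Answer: I*√809 ≈ 28.443*I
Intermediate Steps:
z(v) = -2 + v² (z(v) = -2 + ((v - 5) + 5)*v = -2 + ((-5 + v) + 5)*v = -2 + v*v = -2 + v²)
H(U, t) = -92 + U
√(H(-590, -487) + j(z(M(-2)))) = √((-92 - 590) + (-125 - (-2 + (-2)²))) = √(-682 + (-125 - (-2 + 4))) = √(-682 + (-125 - 1*2)) = √(-682 + (-125 - 2)) = √(-682 - 127) = √(-809) = I*√809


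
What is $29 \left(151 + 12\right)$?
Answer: $4727$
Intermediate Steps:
$29 \left(151 + 12\right) = 29 \cdot 163 = 4727$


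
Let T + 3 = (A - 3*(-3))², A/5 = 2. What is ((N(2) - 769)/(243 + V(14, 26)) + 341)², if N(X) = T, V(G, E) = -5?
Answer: 6520078009/56644 ≈ 1.1511e+5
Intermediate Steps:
A = 10 (A = 5*2 = 10)
T = 358 (T = -3 + (10 - 3*(-3))² = -3 + (10 - 1*(-9))² = -3 + (10 + 9)² = -3 + 19² = -3 + 361 = 358)
N(X) = 358
((N(2) - 769)/(243 + V(14, 26)) + 341)² = ((358 - 769)/(243 - 5) + 341)² = (-411/238 + 341)² = (80747/238)² = 6520078009/56644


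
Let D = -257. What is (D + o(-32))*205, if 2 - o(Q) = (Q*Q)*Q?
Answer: 6665165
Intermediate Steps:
o(Q) = 2 - Q**3 (o(Q) = 2 - Q*Q*Q = 2 - Q**2*Q = 2 - Q**3)
(D + o(-32))*205 = (-257 + (2 - 1*(-32)**3))*205 = (-257 + (2 - 1*(-32768)))*205 = (-257 + (2 + 32768))*205 = (-257 + 32770)*205 = 32513*205 = 6665165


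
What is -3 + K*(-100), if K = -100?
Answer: 9997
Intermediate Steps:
-3 + K*(-100) = -3 - 100*(-100) = -3 + 10000 = 9997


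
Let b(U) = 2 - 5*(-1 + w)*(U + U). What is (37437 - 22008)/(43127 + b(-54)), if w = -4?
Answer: 15429/40429 ≈ 0.38163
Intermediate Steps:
b(U) = 2 + 50*U (b(U) = 2 - 5*(-1 - 4)*(U + U) = 2 - (-25)*2*U = 2 - (-50)*U = 2 + 50*U)
(37437 - 22008)/(43127 + b(-54)) = (37437 - 22008)/(43127 + (2 + 50*(-54))) = 15429/(43127 + (2 - 2700)) = 15429/(43127 - 2698) = 15429/40429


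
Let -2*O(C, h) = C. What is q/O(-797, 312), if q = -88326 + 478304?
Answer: 779956/797 ≈ 978.62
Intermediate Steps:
O(C, h) = -C/2
q = 389978
q/O(-797, 312) = 389978/((-½*(-797))) = 389978/(797/2) = 389978*(2/797) = 779956/797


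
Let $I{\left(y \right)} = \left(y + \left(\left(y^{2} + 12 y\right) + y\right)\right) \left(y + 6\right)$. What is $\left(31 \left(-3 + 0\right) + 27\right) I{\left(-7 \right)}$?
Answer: $-3234$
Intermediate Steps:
$I{\left(y \right)} = \left(6 + y\right) \left(y^{2} + 14 y\right)$ ($I{\left(y \right)} = \left(y + \left(y^{2} + 13 y\right)\right) \left(6 + y\right) = \left(y^{2} + 14 y\right) \left(6 + y\right) = \left(6 + y\right) \left(y^{2} + 14 y\right)$)
$\left(31 \left(-3 + 0\right) + 27\right) I{\left(-7 \right)} = \left(31 \left(-3 + 0\right) + 27\right) \left(- 7 \left(84 + \left(-7\right)^{2} + 20 \left(-7\right)\right)\right) = \left(31 \left(-3\right) + 27\right) \left(- 7 \left(84 + 49 - 140\right)\right) = \left(-93 + 27\right) \left(\left(-7\right) \left(-7\right)\right) = \left(-66\right) 49 = -3234$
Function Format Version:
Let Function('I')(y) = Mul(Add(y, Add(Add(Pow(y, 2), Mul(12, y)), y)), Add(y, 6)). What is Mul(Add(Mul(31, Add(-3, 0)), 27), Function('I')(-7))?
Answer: -3234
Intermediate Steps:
Function('I')(y) = Mul(Add(6, y), Add(Pow(y, 2), Mul(14, y))) (Function('I')(y) = Mul(Add(y, Add(Pow(y, 2), Mul(13, y))), Add(6, y)) = Mul(Add(Pow(y, 2), Mul(14, y)), Add(6, y)) = Mul(Add(6, y), Add(Pow(y, 2), Mul(14, y))))
Mul(Add(Mul(31, Add(-3, 0)), 27), Function('I')(-7)) = Mul(Add(Mul(31, Add(-3, 0)), 27), Mul(-7, Add(84, Pow(-7, 2), Mul(20, -7)))) = Mul(Add(Mul(31, -3), 27), Mul(-7, Add(84, 49, -140))) = Mul(Add(-93, 27), Mul(-7, -7)) = Mul(-66, 49) = -3234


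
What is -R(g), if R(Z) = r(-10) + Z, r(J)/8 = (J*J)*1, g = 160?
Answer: -960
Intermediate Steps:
r(J) = 8*J² (r(J) = 8*((J*J)*1) = 8*(J²*1) = 8*J²)
R(Z) = 800 + Z (R(Z) = 8*(-10)² + Z = 8*100 + Z = 800 + Z)
-R(g) = -(800 + 160) = -1*960 = -960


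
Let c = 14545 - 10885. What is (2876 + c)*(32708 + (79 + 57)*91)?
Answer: 294669024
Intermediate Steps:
c = 3660
(2876 + c)*(32708 + (79 + 57)*91) = (2876 + 3660)*(32708 + (79 + 57)*91) = 6536*(32708 + 136*91) = 6536*(32708 + 12376) = 6536*45084 = 294669024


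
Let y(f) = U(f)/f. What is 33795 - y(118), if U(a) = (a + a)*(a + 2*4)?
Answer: 33543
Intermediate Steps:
U(a) = 2*a*(8 + a) (U(a) = (2*a)*(a + 8) = (2*a)*(8 + a) = 2*a*(8 + a))
y(f) = 16 + 2*f (y(f) = (2*f*(8 + f))/f = 16 + 2*f)
33795 - y(118) = 33795 - (16 + 2*118) = 33795 - (16 + 236) = 33795 - 1*252 = 33795 - 252 = 33543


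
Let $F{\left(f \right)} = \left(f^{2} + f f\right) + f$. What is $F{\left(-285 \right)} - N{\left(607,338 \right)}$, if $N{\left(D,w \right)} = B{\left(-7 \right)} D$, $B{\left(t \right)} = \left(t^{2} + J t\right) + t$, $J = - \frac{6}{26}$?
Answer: $\frac{1763976}{13} \approx 1.3569 \cdot 10^{5}$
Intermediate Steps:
$J = - \frac{3}{13}$ ($J = \left(-6\right) \frac{1}{26} = - \frac{3}{13} \approx -0.23077$)
$B{\left(t \right)} = t^{2} + \frac{10 t}{13}$ ($B{\left(t \right)} = \left(t^{2} - \frac{3 t}{13}\right) + t = t^{2} + \frac{10 t}{13}$)
$N{\left(D,w \right)} = \frac{567 D}{13}$ ($N{\left(D,w \right)} = \frac{1}{13} \left(-7\right) \left(10 + 13 \left(-7\right)\right) D = \frac{1}{13} \left(-7\right) \left(10 - 91\right) D = \frac{1}{13} \left(-7\right) \left(-81\right) D = \frac{567 D}{13}$)
$F{\left(f \right)} = f + 2 f^{2}$ ($F{\left(f \right)} = \left(f^{2} + f^{2}\right) + f = 2 f^{2} + f = f + 2 f^{2}$)
$F{\left(-285 \right)} - N{\left(607,338 \right)} = - 285 \left(1 + 2 \left(-285\right)\right) - \frac{567}{13} \cdot 607 = - 285 \left(1 - 570\right) - \frac{344169}{13} = \left(-285\right) \left(-569\right) - \frac{344169}{13} = 162165 - \frac{344169}{13} = \frac{1763976}{13}$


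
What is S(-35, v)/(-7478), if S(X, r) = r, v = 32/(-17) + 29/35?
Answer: 627/4449410 ≈ 0.00014092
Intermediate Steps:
v = -627/595 (v = 32*(-1/17) + 29*(1/35) = -32/17 + 29/35 = -627/595 ≈ -1.0538)
S(-35, v)/(-7478) = -627/595/(-7478) = -627/595*(-1/7478) = 627/4449410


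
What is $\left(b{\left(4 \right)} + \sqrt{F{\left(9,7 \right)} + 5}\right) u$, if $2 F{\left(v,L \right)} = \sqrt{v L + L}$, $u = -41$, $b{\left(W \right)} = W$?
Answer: $-164 - \frac{41 \sqrt{20 + 2 \sqrt{70}}}{2} \approx -288.25$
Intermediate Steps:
$F{\left(v,L \right)} = \frac{\sqrt{L + L v}}{2}$ ($F{\left(v,L \right)} = \frac{\sqrt{v L + L}}{2} = \frac{\sqrt{L v + L}}{2} = \frac{\sqrt{L + L v}}{2}$)
$\left(b{\left(4 \right)} + \sqrt{F{\left(9,7 \right)} + 5}\right) u = \left(4 + \sqrt{\frac{\sqrt{7 \left(1 + 9\right)}}{2} + 5}\right) \left(-41\right) = \left(4 + \sqrt{\frac{\sqrt{7 \cdot 10}}{2} + 5}\right) \left(-41\right) = \left(4 + \sqrt{\frac{\sqrt{70}}{2} + 5}\right) \left(-41\right) = \left(4 + \sqrt{5 + \frac{\sqrt{70}}{2}}\right) \left(-41\right) = -164 - 41 \sqrt{5 + \frac{\sqrt{70}}{2}}$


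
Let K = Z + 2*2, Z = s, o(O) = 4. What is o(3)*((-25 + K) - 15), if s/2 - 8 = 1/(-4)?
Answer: -82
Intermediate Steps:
s = 31/2 (s = 16 + 2/(-4) = 16 + 2*(-1/4) = 16 - 1/2 = 31/2 ≈ 15.500)
Z = 31/2 ≈ 15.500
K = 39/2 (K = 31/2 + 2*2 = 31/2 + 4 = 39/2 ≈ 19.500)
o(3)*((-25 + K) - 15) = 4*((-25 + 39/2) - 15) = 4*(-11/2 - 15) = 4*(-41/2) = -82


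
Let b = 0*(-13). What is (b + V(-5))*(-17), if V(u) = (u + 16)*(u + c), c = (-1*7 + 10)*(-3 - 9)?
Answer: 7667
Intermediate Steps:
b = 0
c = -36 (c = (-7 + 10)*(-12) = 3*(-12) = -36)
V(u) = (-36 + u)*(16 + u) (V(u) = (u + 16)*(u - 36) = (16 + u)*(-36 + u) = (-36 + u)*(16 + u))
(b + V(-5))*(-17) = (0 + (-576 + (-5)² - 20*(-5)))*(-17) = (0 + (-576 + 25 + 100))*(-17) = (0 - 451)*(-17) = -451*(-17) = 7667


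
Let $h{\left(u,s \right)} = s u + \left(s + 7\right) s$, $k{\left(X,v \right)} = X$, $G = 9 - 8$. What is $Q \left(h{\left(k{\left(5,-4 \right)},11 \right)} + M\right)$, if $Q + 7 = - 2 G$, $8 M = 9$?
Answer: $- \frac{18297}{8} \approx -2287.1$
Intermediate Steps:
$G = 1$
$M = \frac{9}{8}$ ($M = \frac{1}{8} \cdot 9 = \frac{9}{8} \approx 1.125$)
$Q = -9$ ($Q = -7 - 2 = -9$)
$h{\left(u,s \right)} = s u + s \left(7 + s\right)$ ($h{\left(u,s \right)} = s u + \left(7 + s\right) s = s u + s \left(7 + s\right)$)
$Q \left(h{\left(k{\left(5,-4 \right)},11 \right)} + M\right) = - 9 \left(11 \left(7 + 11 + 5\right) + \frac{9}{8}\right) = - 9 \left(11 \cdot 23 + \frac{9}{8}\right) = - 9 \left(253 + \frac{9}{8}\right) = \left(-9\right) \frac{2033}{8} = - \frac{18297}{8}$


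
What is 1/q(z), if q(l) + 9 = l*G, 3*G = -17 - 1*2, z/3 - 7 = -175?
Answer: 1/3183 ≈ 0.00031417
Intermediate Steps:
z = -504 (z = 21 + 3*(-175) = 21 - 525 = -504)
G = -19/3 (G = (-17 - 1*2)/3 = (-17 - 2)/3 = (⅓)*(-19) = -19/3 ≈ -6.3333)
q(l) = -9 - 19*l/3 (q(l) = -9 + l*(-19/3) = -9 - 19*l/3)
1/q(z) = 1/(-9 - 19/3*(-504)) = 1/(-9 + 3192) = 1/3183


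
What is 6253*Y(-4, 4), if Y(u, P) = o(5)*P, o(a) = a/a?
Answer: 25012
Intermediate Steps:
o(a) = 1
Y(u, P) = P (Y(u, P) = 1*P = P)
6253*Y(-4, 4) = 6253*4 = 25012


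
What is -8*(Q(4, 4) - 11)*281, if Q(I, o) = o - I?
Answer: 24728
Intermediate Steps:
-8*(Q(4, 4) - 11)*281 = -8*((4 - 1*4) - 11)*281 = -8*((4 - 4) - 11)*281 = -8*(0 - 11)*281 = -8*(-11)*281 = 88*281 = 24728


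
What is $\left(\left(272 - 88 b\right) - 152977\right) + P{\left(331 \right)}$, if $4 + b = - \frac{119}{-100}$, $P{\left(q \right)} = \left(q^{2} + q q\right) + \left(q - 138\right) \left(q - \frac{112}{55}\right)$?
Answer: $\frac{35792422}{275} \approx 1.3015 \cdot 10^{5}$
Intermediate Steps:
$P{\left(q \right)} = 2 q^{2} + \left(-138 + q\right) \left(- \frac{112}{55} + q\right)$ ($P{\left(q \right)} = \left(q^{2} + q^{2}\right) + \left(-138 + q\right) \left(q - \frac{112}{55}\right) = 2 q^{2} + \left(-138 + q\right) \left(q - \frac{112}{55}\right) = 2 q^{2} + \left(-138 + q\right) \left(- \frac{112}{55} + q\right)$)
$b = - \frac{281}{100}$ ($b = -4 - \frac{119}{-100} = -4 - - \frac{119}{100} = -4 + \frac{119}{100} = - \frac{281}{100} \approx -2.81$)
$\left(\left(272 - 88 b\right) - 152977\right) + P{\left(331 \right)} = \left(\left(272 - - \frac{6182}{25}\right) - 152977\right) + \left(\frac{15456}{55} + 3 \cdot 331^{2} - \frac{2549362}{55}\right) = \left(\left(272 + \frac{6182}{25}\right) - 152977\right) + \left(\frac{15456}{55} + 3 \cdot 109561 - \frac{2549362}{55}\right) = \left(\frac{12982}{25} - 152977\right) + \left(\frac{15456}{55} + 328683 - \frac{2549362}{55}\right) = - \frac{3811443}{25} + \frac{15543659}{55} = \frac{35792422}{275}$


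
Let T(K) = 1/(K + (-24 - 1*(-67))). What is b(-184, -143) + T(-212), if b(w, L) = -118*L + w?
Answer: 2820609/169 ≈ 16690.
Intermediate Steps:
b(w, L) = w - 118*L
T(K) = 1/(43 + K) (T(K) = 1/(K + (-24 + 67)) = 1/(K + 43) = 1/(43 + K))
b(-184, -143) + T(-212) = (-184 - 118*(-143)) + 1/(43 - 212) = (-184 + 16874) + 1/(-169) = 16690 - 1/169 = 2820609/169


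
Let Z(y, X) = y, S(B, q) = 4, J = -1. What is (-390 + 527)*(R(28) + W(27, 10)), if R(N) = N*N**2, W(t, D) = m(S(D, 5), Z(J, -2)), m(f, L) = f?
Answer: 3007972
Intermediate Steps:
W(t, D) = 4
R(N) = N**3
(-390 + 527)*(R(28) + W(27, 10)) = (-390 + 527)*(28**3 + 4) = 137*(21952 + 4) = 137*21956 = 3007972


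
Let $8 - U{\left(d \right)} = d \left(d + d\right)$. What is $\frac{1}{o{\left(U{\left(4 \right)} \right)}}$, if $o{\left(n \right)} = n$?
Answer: $- \frac{1}{24} \approx -0.041667$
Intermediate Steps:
$U{\left(d \right)} = 8 - 2 d^{2}$ ($U{\left(d \right)} = 8 - d \left(d + d\right) = 8 - d 2 d = 8 - 2 d^{2}$)
$\frac{1}{o{\left(U{\left(4 \right)} \right)}} = \frac{1}{8 - 2 \cdot 4^{2}} = \frac{1}{8 - 32} = \frac{1}{-24} = - \frac{1}{24}$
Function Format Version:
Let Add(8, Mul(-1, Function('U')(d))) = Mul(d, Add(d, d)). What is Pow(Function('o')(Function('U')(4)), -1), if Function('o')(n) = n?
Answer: Rational(-1, 24) ≈ -0.041667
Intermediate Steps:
Function('U')(d) = Add(8, Mul(-2, Pow(d, 2))) (Function('U')(d) = Add(8, Mul(-1, Mul(d, Add(d, d)))) = Add(8, Mul(-1, Mul(d, Mul(2, d)))) = Add(8, Mul(-1, Mul(2, Pow(d, 2)))) = Add(8, Mul(-2, Pow(d, 2))))
Pow(Function('o')(Function('U')(4)), -1) = Pow(Add(8, Mul(-2, Pow(4, 2))), -1) = Pow(Add(8, Mul(-2, 16)), -1) = Pow(Add(8, -32), -1) = Pow(-24, -1) = Rational(-1, 24)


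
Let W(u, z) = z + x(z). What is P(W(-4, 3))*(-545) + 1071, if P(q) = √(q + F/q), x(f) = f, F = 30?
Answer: 1071 - 545*√11 ≈ -736.56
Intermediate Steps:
W(u, z) = 2*z (W(u, z) = z + z = 2*z)
P(q) = √(q + 30/q)
P(W(-4, 3))*(-545) + 1071 = √(2*3 + 30/((2*3)))*(-545) + 1071 = √(6 + 30/6)*(-545) + 1071 = √(6 + 30*(⅙))*(-545) + 1071 = √(6 + 5)*(-545) + 1071 = √11*(-545) + 1071 = -545*√11 + 1071 = 1071 - 545*√11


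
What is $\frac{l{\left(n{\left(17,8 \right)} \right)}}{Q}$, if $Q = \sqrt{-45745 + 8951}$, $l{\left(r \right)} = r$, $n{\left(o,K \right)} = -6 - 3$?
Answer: $\frac{9 i \sqrt{36794}}{36794} \approx 0.04692 i$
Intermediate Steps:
$n{\left(o,K \right)} = -9$
$Q = i \sqrt{36794}$ ($Q = \sqrt{-36794} = i \sqrt{36794} \approx 191.82 i$)
$\frac{l{\left(n{\left(17,8 \right)} \right)}}{Q} = - \frac{9}{i \sqrt{36794}} = - 9 \left(- \frac{i \sqrt{36794}}{36794}\right) = \frac{9 i \sqrt{36794}}{36794}$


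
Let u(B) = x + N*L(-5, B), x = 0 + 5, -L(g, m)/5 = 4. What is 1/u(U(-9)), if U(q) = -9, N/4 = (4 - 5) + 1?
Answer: 1/5 ≈ 0.20000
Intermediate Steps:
L(g, m) = -20 (L(g, m) = -5*4 = -20)
x = 5
N = 0 (N = 4*((4 - 5) + 1) = 4*(-1 + 1) = 4*0 = 0)
u(B) = 5 (u(B) = 5 + 0*(-20) = 5 + 0 = 5)
1/u(U(-9)) = 1/5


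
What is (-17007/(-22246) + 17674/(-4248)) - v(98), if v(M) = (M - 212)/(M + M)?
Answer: -9498757/3375036 ≈ -2.8144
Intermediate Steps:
v(M) = (-212 + M)/(2*M) (v(M) = (-212 + M)/((2*M)) = (-212 + M)*(1/(2*M)) = (-212 + M)/(2*M))
(-17007/(-22246) + 17674/(-4248)) - v(98) = (-17007/(-22246) + 17674/(-4248)) - (-212 + 98)/(2*98) = (-17007*(-1/22246) + 17674*(-1/4248)) - (-114)/(2*98) = (17007/22246 - 8837/2124) - 1*(-57/98) = -80232517/23625252 + 57/98 = -9498757/3375036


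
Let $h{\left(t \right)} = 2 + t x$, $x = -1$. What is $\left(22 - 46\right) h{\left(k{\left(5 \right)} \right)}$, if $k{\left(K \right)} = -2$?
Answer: $-96$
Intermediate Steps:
$h{\left(t \right)} = 2 - t$ ($h{\left(t \right)} = 2 + t \left(-1\right) = 2 - t$)
$\left(22 - 46\right) h{\left(k{\left(5 \right)} \right)} = \left(22 - 46\right) \left(2 - -2\right) = - 24 \left(2 + 2\right) = \left(-24\right) 4 = -96$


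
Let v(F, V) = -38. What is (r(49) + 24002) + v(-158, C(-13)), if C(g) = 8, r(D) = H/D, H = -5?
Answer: 1174231/49 ≈ 23964.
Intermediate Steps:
r(D) = -5/D
(r(49) + 24002) + v(-158, C(-13)) = (-5/49 + 24002) - 38 = 1176093/49 - 38 = 1174231/49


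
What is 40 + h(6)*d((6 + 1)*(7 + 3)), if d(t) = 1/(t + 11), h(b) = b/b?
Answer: 3241/81 ≈ 40.012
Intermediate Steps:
h(b) = 1
d(t) = 1/(11 + t)
40 + h(6)*d((6 + 1)*(7 + 3)) = 40 + 1/(11 + (6 + 1)*(7 + 3)) = 40 + 1/(11 + 7*10) = 40 + 1/(11 + 70) = 40 + 1/81 = 3241/81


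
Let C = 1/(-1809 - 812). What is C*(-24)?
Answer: 24/2621 ≈ 0.0091568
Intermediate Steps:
C = -1/2621 (C = 1/(-2621) = -1/2621 ≈ -0.00038153)
C*(-24) = -1/2621*(-24) = 24/2621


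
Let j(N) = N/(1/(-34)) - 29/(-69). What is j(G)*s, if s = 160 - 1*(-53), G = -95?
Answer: 15825829/23 ≈ 6.8808e+5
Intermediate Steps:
j(N) = 29/69 - 34*N (j(N) = N/(-1/34) - 29*(-1/69) = N*(-34) + 29/69 = -34*N + 29/69 = 29/69 - 34*N)
s = 213 (s = 160 + 53 = 213)
j(G)*s = (29/69 - 34*(-95))*213 = (29/69 + 3230)*213 = (222899/69)*213 = 15825829/23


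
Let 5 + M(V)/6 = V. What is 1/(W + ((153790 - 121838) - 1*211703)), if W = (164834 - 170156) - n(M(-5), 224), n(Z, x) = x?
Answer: -1/185297 ≈ -5.3967e-6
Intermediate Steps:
M(V) = -30 + 6*V
W = -5546 (W = (164834 - 170156) - 1*224 = -5322 - 224 = -5546)
1/(W + ((153790 - 121838) - 1*211703)) = 1/(-5546 + ((153790 - 121838) - 1*211703)) = 1/(-5546 + (31952 - 211703)) = 1/(-5546 - 179751) = 1/(-185297) = -1/185297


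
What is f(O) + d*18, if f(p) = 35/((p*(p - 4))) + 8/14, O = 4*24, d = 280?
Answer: 311628533/61824 ≈ 5040.6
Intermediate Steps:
O = 96
f(p) = 4/7 + 35/(p*(-4 + p)) (f(p) = 35/((p*(-4 + p))) + 8*(1/14) = 35*(1/(p*(-4 + p))) + 4/7 = 35/(p*(-4 + p)) + 4/7 = 4/7 + 35/(p*(-4 + p)))
f(O) + d*18 = (1/7)*(245 - 16*96 + 4*96**2)/(96*(-4 + 96)) + 280*18 = (1/7)*(1/96)*(245 - 1536 + 4*9216)/92 + 5040 = (1/7)*(1/96)*(1/92)*(245 - 1536 + 36864) + 5040 = (1/7)*(1/96)*(1/92)*35573 + 5040 = 35573/61824 + 5040 = 311628533/61824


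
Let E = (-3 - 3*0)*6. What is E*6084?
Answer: -109512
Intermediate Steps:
E = -18 (E = (-3 + 0)*6 = -3*6 = -18)
E*6084 = -18*6084 = -109512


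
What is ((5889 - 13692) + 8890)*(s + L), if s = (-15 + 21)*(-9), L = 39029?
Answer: 42365825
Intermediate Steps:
s = -54 (s = 6*(-9) = -54)
((5889 - 13692) + 8890)*(s + L) = ((5889 - 13692) + 8890)*(-54 + 39029) = (-7803 + 8890)*38975 = 1087*38975 = 42365825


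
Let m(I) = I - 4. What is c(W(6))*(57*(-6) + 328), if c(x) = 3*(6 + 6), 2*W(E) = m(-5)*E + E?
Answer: -504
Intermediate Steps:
m(I) = -4 + I
W(E) = -4*E (W(E) = ((-4 - 5)*E + E)/2 = (-9*E + E)/2 = (-8*E)/2 = -4*E)
c(x) = 36 (c(x) = 3*12 = 36)
c(W(6))*(57*(-6) + 328) = 36*(57*(-6) + 328) = 36*(-342 + 328) = 36*(-14) = -504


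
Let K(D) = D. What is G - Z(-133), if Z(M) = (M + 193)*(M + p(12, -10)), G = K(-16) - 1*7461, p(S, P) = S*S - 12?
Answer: -7417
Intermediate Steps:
p(S, P) = -12 + S**2 (p(S, P) = S**2 - 12 = -12 + S**2)
G = -7477 (G = -16 - 1*7461 = -16 - 7461 = -7477)
Z(M) = (132 + M)*(193 + M) (Z(M) = (M + 193)*(M + (-12 + 12**2)) = (193 + M)*(M + (-12 + 144)) = (193 + M)*(M + 132) = (193 + M)*(132 + M) = (132 + M)*(193 + M))
G - Z(-133) = -7477 - (25476 + (-133)**2 + 325*(-133)) = -7477 - (25476 + 17689 - 43225) = -7477 - 1*(-60) = -7477 + 60 = -7417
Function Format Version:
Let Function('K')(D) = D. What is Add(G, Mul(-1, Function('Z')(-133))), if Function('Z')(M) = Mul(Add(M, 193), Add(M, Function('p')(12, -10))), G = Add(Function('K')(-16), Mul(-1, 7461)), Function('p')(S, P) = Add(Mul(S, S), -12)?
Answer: -7417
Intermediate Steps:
Function('p')(S, P) = Add(-12, Pow(S, 2)) (Function('p')(S, P) = Add(Pow(S, 2), -12) = Add(-12, Pow(S, 2)))
G = -7477 (G = Add(-16, Mul(-1, 7461)) = Add(-16, -7461) = -7477)
Function('Z')(M) = Mul(Add(132, M), Add(193, M)) (Function('Z')(M) = Mul(Add(M, 193), Add(M, Add(-12, Pow(12, 2)))) = Mul(Add(193, M), Add(M, Add(-12, 144))) = Mul(Add(193, M), Add(M, 132)) = Mul(Add(193, M), Add(132, M)) = Mul(Add(132, M), Add(193, M)))
Add(G, Mul(-1, Function('Z')(-133))) = Add(-7477, Mul(-1, Add(25476, Pow(-133, 2), Mul(325, -133)))) = Add(-7477, Mul(-1, Add(25476, 17689, -43225))) = Add(-7477, Mul(-1, -60)) = Add(-7477, 60) = -7417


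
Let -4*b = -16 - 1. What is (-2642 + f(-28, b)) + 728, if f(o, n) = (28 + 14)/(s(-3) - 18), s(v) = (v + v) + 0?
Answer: -7663/4 ≈ -1915.8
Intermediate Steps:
s(v) = 2*v (s(v) = 2*v + 0 = 2*v)
b = 17/4 (b = -(-16 - 1)/4 = -1/4*(-17) = 17/4 ≈ 4.2500)
f(o, n) = -7/4 (f(o, n) = (28 + 14)/(2*(-3) - 18) = 42/(-6 - 18) = 42/(-24) = 42*(-1/24) = -7/4)
(-2642 + f(-28, b)) + 728 = (-2642 - 7/4) + 728 = -10575/4 + 728 = -7663/4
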